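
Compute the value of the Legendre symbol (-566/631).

-1

Pull out -1: (-566/631) = (-1/631)·(566/631). Since 631 ≡ 3 (mod 4), (-1/631) = -1. Now have -(566/631).
Factor out 2: 566 = 2·283. Since 631 ≡ 7 (mod 8), (2/631) = +1. Now have -(283/631).
Both 283 ≡ 3 and 631 ≡ 3 (mod 4), so reciprocity gives (283/631) = -(631/283). Reduce: 631 ≡ 65 (mod 283). Now have (65/283).
65 ≡ 1 (mod 4), so quadratic reciprocity gives (65/283) = (283/65). Reduce: 283 ≡ 23 (mod 65). Now have (23/65).
65 ≡ 1 (mod 4), so quadratic reciprocity gives (23/65) = (65/23). Reduce: 65 ≡ 19 (mod 23). Now have (19/23).
Both 19 ≡ 3 and 23 ≡ 3 (mod 4), so reciprocity gives (19/23) = -(23/19). Reduce: 23 ≡ 4 (mod 19). Now have -(4/19).
Factor out 2: 4 = 2^2. Since 19 ≡ 3 (mod 8), (2/19) = -1, and (2/19)^2 = +1. Now have -(1/19).
(1/19) = 1. Collecting the sign factors: -1.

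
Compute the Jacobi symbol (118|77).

1

(118|77)
  = (41|77)    [118 ≡ 41 mod 77]
  = (77|41)    [QR: 41 ≡ 1 mod 4, sign kept]
  = (36|41)    [77 ≡ 36 mod 41]
  = (9|41)    [41 ≡ 1 mod 8 ⇒ (2|41)^2 = +1]
  = (41|9)    [QR: 9 ≡ 1 mod 4, sign kept]
  = (5|9)    [41 ≡ 5 mod 9]
  = (9|5)    [QR: 5 ≡ 1 mod 4, sign kept]
  = (4|5)    [9 ≡ 4 mod 5]
  = (1|5)    [5 ≡ 5 mod 8 ⇒ (2|5)^2 = +1]
  = 1    [(1|5) = 1]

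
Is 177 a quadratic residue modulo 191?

yes

(177/191)
  = (191/177)    [QR: 177 ≡ 1 mod 4, sign kept]
  = (14/177)    [191 ≡ 14 mod 177]
  = (7/177)    [177 ≡ 1 mod 8 ⇒ (2/177) = +1]
  = (177/7)    [QR: 177 ≡ 1 mod 4, sign kept]
  = (2/7)    [177 ≡ 2 mod 7]
  = (1/7)    [7 ≡ 7 mod 8 ⇒ (2/7) = +1]
  = 1    [(1/7) = 1]
The Legendre symbol is 1, so x^2 ≡ 177 (mod 191) has solution.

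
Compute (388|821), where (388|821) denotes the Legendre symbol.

(388|821)
  = (97|821)    [821 ≡ 5 mod 8 ⇒ (2|821)^2 = +1]
  = (821|97)    [QR: 97 ≡ 1 mod 4, sign kept]
  = (45|97)    [821 ≡ 45 mod 97]
  = (97|45)    [QR: 45 ≡ 1 mod 4, sign kept]
  = (7|45)    [97 ≡ 7 mod 45]
  = (45|7)    [QR: 45 ≡ 1 mod 4, sign kept]
  = (3|7)    [45 ≡ 3 mod 7]
  = -(7|3)    [QR: both ≡ 3 mod 4, sign flips]
  = -(1|3)    [7 ≡ 1 mod 3]
  = -1    [(1|3) = 1]

-1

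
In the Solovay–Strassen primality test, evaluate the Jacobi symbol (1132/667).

(1132/667)
  = (465/667)    [1132 ≡ 465 mod 667]
  = (667/465)    [QR: 465 ≡ 1 mod 4, sign kept]
  = (202/465)    [667 ≡ 202 mod 465]
  = (101/465)    [465 ≡ 1 mod 8 ⇒ (2/465) = +1]
  = (465/101)    [QR: 101 ≡ 1 mod 4, sign kept]
  = (61/101)    [465 ≡ 61 mod 101]
  = (101/61)    [QR: 61 ≡ 1 mod 4, sign kept]
  = (40/61)    [101 ≡ 40 mod 61]
  = -(5/61)    [61 ≡ 5 mod 8 ⇒ (2/61)^3 = -1]
  = -(61/5)    [QR: 5 ≡ 1 mod 4, sign kept]
  = -(1/5)    [61 ≡ 1 mod 5]
  = -1    [(1/5) = 1]

-1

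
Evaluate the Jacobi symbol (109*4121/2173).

1

By multiplicativity, (109·4121/2173) = (109/2173)·(4121/2173).
First factor (109/2173):
109 ≡ 1 (mod 4), so quadratic reciprocity gives (109/2173) = (2173/109). Reduce: 2173 ≡ 102 (mod 109). Now have (102/109).
Factor out 2: 102 = 2·51. Since 109 ≡ 5 (mod 8), (2/109) = -1. Now have -(51/109).
109 ≡ 1 (mod 4), so quadratic reciprocity gives (51/109) = (109/51). Reduce: 109 ≡ 7 (mod 51). Now have -(7/51).
Both 7 ≡ 3 and 51 ≡ 3 (mod 4), so reciprocity gives (7/51) = -(51/7). Reduce: 51 ≡ 2 (mod 7). Now have (2/7).
Factor out 2: 2 = 2. Since 7 ≡ 7 (mod 8), (2/7) = +1. Now have (1/7).
(1/7) = 1. Collecting the sign factors: 1.
Second factor (4121/2173):
Reduce the numerator: 4121 ≡ 1948 (mod 2173), so (4121/2173) = (1948/2173).
Factor out 2: 1948 = 2^2·487. Since 2173 ≡ 5 (mod 8), (2/2173) = -1, and (2/2173)^2 = +1. Now have (487/2173).
2173 ≡ 1 (mod 4), so quadratic reciprocity gives (487/2173) = (2173/487). Reduce: 2173 ≡ 225 (mod 487). Now have (225/487).
225 ≡ 1 (mod 4), so quadratic reciprocity gives (225/487) = (487/225). Reduce: 487 ≡ 37 (mod 225). Now have (37/225).
37 ≡ 1 (mod 4), so quadratic reciprocity gives (37/225) = (225/37). Reduce: 225 ≡ 3 (mod 37). Now have (3/37).
37 ≡ 1 (mod 4), so quadratic reciprocity gives (3/37) = (37/3). Reduce: 37 ≡ 1 (mod 3). Now have (1/3).
(1/3) = 1. Collecting the sign factors: 1.
Product: (1)·(1) = 1.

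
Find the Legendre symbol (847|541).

1

Reduce the numerator: 847 ≡ 306 (mod 541), so (847|541) = (306|541).
Factor out 2: 306 = 2·153. Since 541 ≡ 5 (mod 8), (2|541) = -1. Now have -(153|541).
153 ≡ 1 (mod 4), so quadratic reciprocity gives (153|541) = (541|153). Reduce: 541 ≡ 82 (mod 153). Now have -(82|153).
Factor out 2: 82 = 2·41. Since 153 ≡ 1 (mod 8), (2|153) = +1. Now have -(41|153).
41 ≡ 1 (mod 4), so quadratic reciprocity gives (41|153) = (153|41). Reduce: 153 ≡ 30 (mod 41). Now have -(30|41).
Factor out 2: 30 = 2·15. Since 41 ≡ 1 (mod 8), (2|41) = +1. Now have -(15|41).
41 ≡ 1 (mod 4), so quadratic reciprocity gives (15|41) = (41|15). Reduce: 41 ≡ 11 (mod 15). Now have -(11|15).
Both 11 ≡ 3 and 15 ≡ 3 (mod 4), so reciprocity gives (11|15) = -(15|11). Reduce: 15 ≡ 4 (mod 11). Now have (4|11).
Factor out 2: 4 = 2^2. Since 11 ≡ 3 (mod 8), (2|11) = -1, and (2|11)^2 = +1. Now have (1|11).
(1|11) = 1. Collecting the sign factors: 1.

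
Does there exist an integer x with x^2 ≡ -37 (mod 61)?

no

(-37/61)
  = (24/61)    [-37 ≡ 24 mod 61]
  = -(3/61)    [61 ≡ 5 mod 8 ⇒ (2/61)^3 = -1]
  = -(61/3)    [QR: 61 ≡ 1 mod 4, sign kept]
  = -(1/3)    [61 ≡ 1 mod 3]
  = -1    [(1/3) = 1]
(-37/61) = -1, and 61 is prime, so -37 is not a quadratic residue mod 61.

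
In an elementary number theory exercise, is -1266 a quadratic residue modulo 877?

yes

Pull out -1: (-1266/877) = (-1/877)·(1266/877). Since 877 ≡ 1 (mod 4), (-1/877) = +1. Now have (1266/877).
Reduce the numerator: 1266 ≡ 389 (mod 877), so (1266/877) = (389/877).
389 ≡ 1 (mod 4), so quadratic reciprocity gives (389/877) = (877/389). Reduce: 877 ≡ 99 (mod 389). Now have (99/389).
389 ≡ 1 (mod 4), so quadratic reciprocity gives (99/389) = (389/99). Reduce: 389 ≡ 92 (mod 99). Now have (92/99).
Factor out 2: 92 = 2^2·23. Since 99 ≡ 3 (mod 8), (2/99) = -1, and (2/99)^2 = +1. Now have (23/99).
Both 23 ≡ 3 and 99 ≡ 3 (mod 4), so reciprocity gives (23/99) = -(99/23). Reduce: 99 ≡ 7 (mod 23). Now have -(7/23).
Both 7 ≡ 3 and 23 ≡ 3 (mod 4), so reciprocity gives (7/23) = -(23/7). Reduce: 23 ≡ 2 (mod 7). Now have (2/7).
Factor out 2: 2 = 2. Since 7 ≡ 7 (mod 8), (2/7) = +1. Now have (1/7).
(1/7) = 1. Collecting the sign factors: 1.
The Legendre symbol is 1, so x^2 ≡ -1266 (mod 877) has solution.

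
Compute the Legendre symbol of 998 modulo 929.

-1

Reduce the numerator: 998 ≡ 69 (mod 929), so (998|929) = (69|929).
69 ≡ 1 (mod 4), so quadratic reciprocity gives (69|929) = (929|69). Reduce: 929 ≡ 32 (mod 69). Now have (32|69).
Factor out 2: 32 = 2^5. Since 69 ≡ 5 (mod 8), (2|69) = -1, and (2|69)^5 = -1. Now have -(1|69).
(1|69) = 1. Collecting the sign factors: -1.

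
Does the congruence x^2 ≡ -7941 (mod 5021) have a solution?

Reduce the numerator: -7941 ≡ 2101 (mod 5021), so (-7941/5021) = (2101/5021).
2101 ≡ 1 (mod 4), so quadratic reciprocity gives (2101/5021) = (5021/2101). Reduce: 5021 ≡ 819 (mod 2101). Now have (819/2101).
2101 ≡ 1 (mod 4), so quadratic reciprocity gives (819/2101) = (2101/819). Reduce: 2101 ≡ 463 (mod 819). Now have (463/819).
Both 463 ≡ 3 and 819 ≡ 3 (mod 4), so reciprocity gives (463/819) = -(819/463). Reduce: 819 ≡ 356 (mod 463). Now have -(356/463).
Factor out 2: 356 = 2^2·89. Since 463 ≡ 7 (mod 8), (2/463) = +1, and (2/463)^2 = +1. Now have -(89/463).
89 ≡ 1 (mod 4), so quadratic reciprocity gives (89/463) = (463/89). Reduce: 463 ≡ 18 (mod 89). Now have -(18/89).
Factor out 2: 18 = 2·9. Since 89 ≡ 1 (mod 8), (2/89) = +1. Now have -(9/89).
9 ≡ 1 (mod 4), so quadratic reciprocity gives (9/89) = (89/9). Reduce: 89 ≡ 8 (mod 9). Now have -(8/9).
Factor out 2: 8 = 2^3. Since 9 ≡ 1 (mod 8), (2/9) = +1, and (2/9)^3 = +1. Now have -(1/9).
(1/9) = 1. Collecting the sign factors: -1.
The Legendre symbol is -1, so x^2 ≡ -7941 (mod 5021) has no solution.

no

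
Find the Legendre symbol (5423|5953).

5953 ≡ 1 (mod 4), so quadratic reciprocity gives (5423|5953) = (5953|5423). Reduce: 5953 ≡ 530 (mod 5423). Now have (530|5423).
Factor out 2: 530 = 2·265. Since 5423 ≡ 7 (mod 8), (2|5423) = +1. Now have (265|5423).
265 ≡ 1 (mod 4), so quadratic reciprocity gives (265|5423) = (5423|265). Reduce: 5423 ≡ 123 (mod 265). Now have (123|265).
265 ≡ 1 (mod 4), so quadratic reciprocity gives (123|265) = (265|123). Reduce: 265 ≡ 19 (mod 123). Now have (19|123).
Both 19 ≡ 3 and 123 ≡ 3 (mod 4), so reciprocity gives (19|123) = -(123|19). Reduce: 123 ≡ 9 (mod 19). Now have -(9|19).
9 ≡ 1 (mod 4), so quadratic reciprocity gives (9|19) = (19|9). Reduce: 19 ≡ 1 (mod 9). Now have -(1|9).
(1|9) = 1. Collecting the sign factors: -1.

-1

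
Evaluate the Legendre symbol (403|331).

-1

Reduce the numerator: 403 ≡ 72 (mod 331), so (403|331) = (72|331).
Factor out 2: 72 = 2^3·9. Since 331 ≡ 3 (mod 8), (2|331) = -1, and (2|331)^3 = -1. Now have -(9|331).
9 ≡ 1 (mod 4), so quadratic reciprocity gives (9|331) = (331|9). Reduce: 331 ≡ 7 (mod 9). Now have -(7|9).
9 ≡ 1 (mod 4), so quadratic reciprocity gives (7|9) = (9|7). Reduce: 9 ≡ 2 (mod 7). Now have -(2|7).
Factor out 2: 2 = 2. Since 7 ≡ 7 (mod 8), (2|7) = +1. Now have -(1|7).
(1|7) = 1. Collecting the sign factors: -1.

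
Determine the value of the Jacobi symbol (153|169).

1

153 ≡ 1 (mod 4), so quadratic reciprocity gives (153|169) = (169|153). Reduce: 169 ≡ 16 (mod 153). Now have (16|153).
Factor out 2: 16 = 2^4. Since 153 ≡ 1 (mod 8), (2|153) = +1, and (2|153)^4 = +1. Now have (1|153).
(1|153) = 1. Collecting the sign factors: 1.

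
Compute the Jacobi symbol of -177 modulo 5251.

0

Reduce the numerator: -177 ≡ 5074 (mod 5251), so (-177/5251) = (5074/5251).
Factor out 2: 5074 = 2·2537. Since 5251 ≡ 3 (mod 8), (2/5251) = -1. Now have -(2537/5251).
2537 ≡ 1 (mod 4), so quadratic reciprocity gives (2537/5251) = (5251/2537). Reduce: 5251 ≡ 177 (mod 2537). Now have -(177/2537).
177 ≡ 1 (mod 4), so quadratic reciprocity gives (177/2537) = (2537/177). Reduce: 2537 ≡ 59 (mod 177). Now have -(59/177).
177 ≡ 1 (mod 4), so quadratic reciprocity gives (59/177) = (177/59). Reduce: 177 ≡ 0 (mod 59). Now have -(0/59).
The numerator is now 0 with denominator 59 > 1: the symbol is 0.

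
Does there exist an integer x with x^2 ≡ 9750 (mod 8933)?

yes

(9750|8933)
  = (817|8933)    [9750 ≡ 817 mod 8933]
  = (8933|817)    [QR: 817 ≡ 1 mod 4, sign kept]
  = (763|817)    [8933 ≡ 763 mod 817]
  = (817|763)    [QR: 817 ≡ 1 mod 4, sign kept]
  = (54|763)    [817 ≡ 54 mod 763]
  = -(27|763)    [763 ≡ 3 mod 8 ⇒ (2|763) = -1]
  = (763|27)    [QR: both ≡ 3 mod 4, sign flips]
  = (7|27)    [763 ≡ 7 mod 27]
  = -(27|7)    [QR: both ≡ 3 mod 4, sign flips]
  = -(6|7)    [27 ≡ 6 mod 7]
  = -(3|7)    [7 ≡ 7 mod 8 ⇒ (2|7) = +1]
  = (7|3)    [QR: both ≡ 3 mod 4, sign flips]
  = (1|3)    [7 ≡ 1 mod 3]
  = 1    [(1|3) = 1]
The Legendre symbol is 1, so x^2 ≡ 9750 (mod 8933) has solution.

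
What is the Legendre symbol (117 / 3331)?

(117 / 3331)
  = (3331 / 117)    [QR: 117 ≡ 1 mod 4, sign kept]
  = (55 / 117)    [3331 ≡ 55 mod 117]
  = (117 / 55)    [QR: 117 ≡ 1 mod 4, sign kept]
  = (7 / 55)    [117 ≡ 7 mod 55]
  = -(55 / 7)    [QR: both ≡ 3 mod 4, sign flips]
  = -(6 / 7)    [55 ≡ 6 mod 7]
  = -(3 / 7)    [7 ≡ 7 mod 8 ⇒ (2 / 7) = +1]
  = (7 / 3)    [QR: both ≡ 3 mod 4, sign flips]
  = (1 / 3)    [7 ≡ 1 mod 3]
  = 1    [(1 / 3) = 1]

1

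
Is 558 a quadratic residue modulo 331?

Reduce the numerator: 558 ≡ 227 (mod 331), so (558/331) = (227/331).
Both 227 ≡ 3 and 331 ≡ 3 (mod 4), so reciprocity gives (227/331) = -(331/227). Reduce: 331 ≡ 104 (mod 227). Now have -(104/227).
Factor out 2: 104 = 2^3·13. Since 227 ≡ 3 (mod 8), (2/227) = -1, and (2/227)^3 = -1. Now have (13/227).
13 ≡ 1 (mod 4), so quadratic reciprocity gives (13/227) = (227/13). Reduce: 227 ≡ 6 (mod 13). Now have (6/13).
Factor out 2: 6 = 2·3. Since 13 ≡ 5 (mod 8), (2/13) = -1. Now have -(3/13).
13 ≡ 1 (mod 4), so quadratic reciprocity gives (3/13) = (13/3). Reduce: 13 ≡ 1 (mod 3). Now have -(1/3).
(1/3) = 1. Collecting the sign factors: -1.
The Legendre symbol is -1, so x^2 ≡ 558 (mod 331) has no solution.

no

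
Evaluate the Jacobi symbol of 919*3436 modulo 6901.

By multiplicativity, (919·3436/6901) = (919/6901)·(3436/6901).
First factor (919/6901):
6901 ≡ 1 (mod 4), so quadratic reciprocity gives (919/6901) = (6901/919). Reduce: 6901 ≡ 468 (mod 919). Now have (468/919).
Factor out 2: 468 = 2^2·117. Since 919 ≡ 7 (mod 8), (2/919) = +1, and (2/919)^2 = +1. Now have (117/919).
117 ≡ 1 (mod 4), so quadratic reciprocity gives (117/919) = (919/117). Reduce: 919 ≡ 100 (mod 117). Now have (100/117).
Factor out 2: 100 = 2^2·25. Since 117 ≡ 5 (mod 8), (2/117) = -1, and (2/117)^2 = +1. Now have (25/117).
25 ≡ 1 (mod 4), so quadratic reciprocity gives (25/117) = (117/25). Reduce: 117 ≡ 17 (mod 25). Now have (17/25).
17 ≡ 1 (mod 4), so quadratic reciprocity gives (17/25) = (25/17). Reduce: 25 ≡ 8 (mod 17). Now have (8/17).
Factor out 2: 8 = 2^3. Since 17 ≡ 1 (mod 8), (2/17) = +1, and (2/17)^3 = +1. Now have (1/17).
(1/17) = 1. Collecting the sign factors: 1.
Second factor (3436/6901):
Factor out 2: 3436 = 2^2·859. Since 6901 ≡ 5 (mod 8), (2/6901) = -1, and (2/6901)^2 = +1. Now have (859/6901).
6901 ≡ 1 (mod 4), so quadratic reciprocity gives (859/6901) = (6901/859). Reduce: 6901 ≡ 29 (mod 859). Now have (29/859).
29 ≡ 1 (mod 4), so quadratic reciprocity gives (29/859) = (859/29). Reduce: 859 ≡ 18 (mod 29). Now have (18/29).
Factor out 2: 18 = 2·9. Since 29 ≡ 5 (mod 8), (2/29) = -1. Now have -(9/29).
9 ≡ 1 (mod 4), so quadratic reciprocity gives (9/29) = (29/9). Reduce: 29 ≡ 2 (mod 9). Now have -(2/9).
Factor out 2: 2 = 2. Since 9 ≡ 1 (mod 8), (2/9) = +1. Now have -(1/9).
(1/9) = 1. Collecting the sign factors: -1.
Product: (1)·(-1) = -1.

-1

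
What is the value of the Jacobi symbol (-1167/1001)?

(-1167/1001)
  = (835/1001)    [-1167 ≡ 835 mod 1001]
  = (1001/835)    [QR: 1001 ≡ 1 mod 4, sign kept]
  = (166/835)    [1001 ≡ 166 mod 835]
  = -(83/835)    [835 ≡ 3 mod 8 ⇒ (2/835) = -1]
  = (835/83)    [QR: both ≡ 3 mod 4, sign flips]
  = (5/83)    [835 ≡ 5 mod 83]
  = (83/5)    [QR: 5 ≡ 1 mod 4, sign kept]
  = (3/5)    [83 ≡ 3 mod 5]
  = (5/3)    [QR: 5 ≡ 1 mod 4, sign kept]
  = (2/3)    [5 ≡ 2 mod 3]
  = -(1/3)    [3 ≡ 3 mod 8 ⇒ (2/3) = -1]
  = -1    [(1/3) = 1]

-1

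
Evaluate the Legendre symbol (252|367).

(252|367)
  = (63|367)    [367 ≡ 7 mod 8 ⇒ (2|367)^2 = +1]
  = -(367|63)    [QR: both ≡ 3 mod 4, sign flips]
  = -(52|63)    [367 ≡ 52 mod 63]
  = -(13|63)    [63 ≡ 7 mod 8 ⇒ (2|63)^2 = +1]
  = -(63|13)    [QR: 13 ≡ 1 mod 4, sign kept]
  = -(11|13)    [63 ≡ 11 mod 13]
  = -(13|11)    [QR: 13 ≡ 1 mod 4, sign kept]
  = -(2|11)    [13 ≡ 2 mod 11]
  = (1|11)    [11 ≡ 3 mod 8 ⇒ (2|11) = -1]
  = 1    [(1|11) = 1]

1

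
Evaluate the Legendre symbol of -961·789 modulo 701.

1

By multiplicativity, (-961·789|701) = (-961|701)·(789|701).
First factor (-961|701):
(-961|701)
  = (441|701)    [-961 ≡ 441 mod 701]
  = (701|441)    [QR: 441 ≡ 1 mod 4, sign kept]
  = (260|441)    [701 ≡ 260 mod 441]
  = (65|441)    [441 ≡ 1 mod 8 ⇒ (2|441)^2 = +1]
  = (441|65)    [QR: 65 ≡ 1 mod 4, sign kept]
  = (51|65)    [441 ≡ 51 mod 65]
  = (65|51)    [QR: 65 ≡ 1 mod 4, sign kept]
  = (14|51)    [65 ≡ 14 mod 51]
  = -(7|51)    [51 ≡ 3 mod 8 ⇒ (2|51) = -1]
  = (51|7)    [QR: both ≡ 3 mod 4, sign flips]
  = (2|7)    [51 ≡ 2 mod 7]
  = (1|7)    [7 ≡ 7 mod 8 ⇒ (2|7) = +1]
  = 1    [(1|7) = 1]
Second factor (789|701):
(789|701)
  = (88|701)    [789 ≡ 88 mod 701]
  = -(11|701)    [701 ≡ 5 mod 8 ⇒ (2|701)^3 = -1]
  = -(701|11)    [QR: 701 ≡ 1 mod 4, sign kept]
  = -(8|11)    [701 ≡ 8 mod 11]
  = (1|11)    [11 ≡ 3 mod 8 ⇒ (2|11)^3 = -1]
  = 1    [(1|11) = 1]
Product: (1)·(1) = 1.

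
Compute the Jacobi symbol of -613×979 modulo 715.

By multiplicativity, (-613·979|715) = (-613|715)·(979|715).
First factor (-613|715):
Reduce the numerator: -613 ≡ 102 (mod 715), so (-613|715) = (102|715).
Factor out 2: 102 = 2·51. Since 715 ≡ 3 (mod 8), (2|715) = -1. Now have -(51|715).
Both 51 ≡ 3 and 715 ≡ 3 (mod 4), so reciprocity gives (51|715) = -(715|51). Reduce: 715 ≡ 1 (mod 51). Now have (1|51).
(1|51) = 1. Collecting the sign factors: 1.
Second factor (979|715):
Reduce the numerator: 979 ≡ 264 (mod 715), so (979|715) = (264|715).
Factor out 2: 264 = 2^3·33. Since 715 ≡ 3 (mod 8), (2|715) = -1, and (2|715)^3 = -1. Now have -(33|715).
33 ≡ 1 (mod 4), so quadratic reciprocity gives (33|715) = (715|33). Reduce: 715 ≡ 22 (mod 33). Now have -(22|33).
Factor out 2: 22 = 2·11. Since 33 ≡ 1 (mod 8), (2|33) = +1. Now have -(11|33).
33 ≡ 1 (mod 4), so quadratic reciprocity gives (11|33) = (33|11). Reduce: 33 ≡ 0 (mod 11). Now have -(0|11).
The numerator is now 0 with denominator 11 > 1: the symbol is 0.
Product: (1)·(0) = 0.

0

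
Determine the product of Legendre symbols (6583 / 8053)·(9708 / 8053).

By multiplicativity, (6583·9708 / 8053) = (6583 / 8053)·(9708 / 8053).
First factor (6583 / 8053):
(6583 / 8053)
  = (8053 / 6583)    [QR: 8053 ≡ 1 mod 4, sign kept]
  = (1470 / 6583)    [8053 ≡ 1470 mod 6583]
  = (735 / 6583)    [6583 ≡ 7 mod 8 ⇒ (2 / 6583) = +1]
  = -(6583 / 735)    [QR: both ≡ 3 mod 4, sign flips]
  = -(703 / 735)    [6583 ≡ 703 mod 735]
  = (735 / 703)    [QR: both ≡ 3 mod 4, sign flips]
  = (32 / 703)    [735 ≡ 32 mod 703]
  = (1 / 703)    [703 ≡ 7 mod 8 ⇒ (2 / 703)^5 = +1]
  = 1    [(1 / 703) = 1]
Second factor (9708 / 8053):
(9708 / 8053)
  = (1655 / 8053)    [9708 ≡ 1655 mod 8053]
  = (8053 / 1655)    [QR: 8053 ≡ 1 mod 4, sign kept]
  = (1433 / 1655)    [8053 ≡ 1433 mod 1655]
  = (1655 / 1433)    [QR: 1433 ≡ 1 mod 4, sign kept]
  = (222 / 1433)    [1655 ≡ 222 mod 1433]
  = (111 / 1433)    [1433 ≡ 1 mod 8 ⇒ (2 / 1433) = +1]
  = (1433 / 111)    [QR: 1433 ≡ 1 mod 4, sign kept]
  = (101 / 111)    [1433 ≡ 101 mod 111]
  = (111 / 101)    [QR: 101 ≡ 1 mod 4, sign kept]
  = (10 / 101)    [111 ≡ 10 mod 101]
  = -(5 / 101)    [101 ≡ 5 mod 8 ⇒ (2 / 101) = -1]
  = -(101 / 5)    [QR: 5 ≡ 1 mod 4, sign kept]
  = -(1 / 5)    [101 ≡ 1 mod 5]
  = -1    [(1 / 5) = 1]
Product: (1)·(-1) = -1.

-1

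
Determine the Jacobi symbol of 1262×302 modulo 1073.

By multiplicativity, (1262·302 / 1073) = (1262 / 1073)·(302 / 1073).
First factor (1262 / 1073):
Reduce the numerator: 1262 ≡ 189 (mod 1073), so (1262 / 1073) = (189 / 1073).
189 ≡ 1 (mod 4), so quadratic reciprocity gives (189 / 1073) = (1073 / 189). Reduce: 1073 ≡ 128 (mod 189). Now have (128 / 189).
Factor out 2: 128 = 2^7. Since 189 ≡ 5 (mod 8), (2 / 189) = -1, and (2 / 189)^7 = -1. Now have -(1 / 189).
(1 / 189) = 1. Collecting the sign factors: -1.
Second factor (302 / 1073):
Factor out 2: 302 = 2·151. Since 1073 ≡ 1 (mod 8), (2 / 1073) = +1. Now have (151 / 1073).
1073 ≡ 1 (mod 4), so quadratic reciprocity gives (151 / 1073) = (1073 / 151). Reduce: 1073 ≡ 16 (mod 151). Now have (16 / 151).
Factor out 2: 16 = 2^4. Since 151 ≡ 7 (mod 8), (2 / 151) = +1, and (2 / 151)^4 = +1. Now have (1 / 151).
(1 / 151) = 1. Collecting the sign factors: 1.
Product: (-1)·(1) = -1.

-1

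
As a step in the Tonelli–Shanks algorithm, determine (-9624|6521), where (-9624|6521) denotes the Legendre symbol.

(-9624|6521)
  = (3418|6521)    [-9624 ≡ 3418 mod 6521]
  = (1709|6521)    [6521 ≡ 1 mod 8 ⇒ (2|6521) = +1]
  = (6521|1709)    [QR: 1709 ≡ 1 mod 4, sign kept]
  = (1394|1709)    [6521 ≡ 1394 mod 1709]
  = -(697|1709)    [1709 ≡ 5 mod 8 ⇒ (2|1709) = -1]
  = -(1709|697)    [QR: 697 ≡ 1 mod 4, sign kept]
  = -(315|697)    [1709 ≡ 315 mod 697]
  = -(697|315)    [QR: 697 ≡ 1 mod 4, sign kept]
  = -(67|315)    [697 ≡ 67 mod 315]
  = (315|67)    [QR: both ≡ 3 mod 4, sign flips]
  = (47|67)    [315 ≡ 47 mod 67]
  = -(67|47)    [QR: both ≡ 3 mod 4, sign flips]
  = -(20|47)    [67 ≡ 20 mod 47]
  = -(5|47)    [47 ≡ 7 mod 8 ⇒ (2|47)^2 = +1]
  = -(47|5)    [QR: 5 ≡ 1 mod 4, sign kept]
  = -(2|5)    [47 ≡ 2 mod 5]
  = (1|5)    [5 ≡ 5 mod 8 ⇒ (2|5) = -1]
  = 1    [(1|5) = 1]

1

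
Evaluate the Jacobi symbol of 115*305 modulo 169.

By multiplicativity, (115·305|169) = (115|169)·(305|169).
First factor (115|169):
(115|169)
  = (169|115)    [QR: 169 ≡ 1 mod 4, sign kept]
  = (54|115)    [169 ≡ 54 mod 115]
  = -(27|115)    [115 ≡ 3 mod 8 ⇒ (2|115) = -1]
  = (115|27)    [QR: both ≡ 3 mod 4, sign flips]
  = (7|27)    [115 ≡ 7 mod 27]
  = -(27|7)    [QR: both ≡ 3 mod 4, sign flips]
  = -(6|7)    [27 ≡ 6 mod 7]
  = -(3|7)    [7 ≡ 7 mod 8 ⇒ (2|7) = +1]
  = (7|3)    [QR: both ≡ 3 mod 4, sign flips]
  = (1|3)    [7 ≡ 1 mod 3]
  = 1    [(1|3) = 1]
Second factor (305|169):
(305|169)
  = (136|169)    [305 ≡ 136 mod 169]
  = (17|169)    [169 ≡ 1 mod 8 ⇒ (2|169)^3 = +1]
  = (169|17)    [QR: 17 ≡ 1 mod 4, sign kept]
  = (16|17)    [169 ≡ 16 mod 17]
  = (1|17)    [17 ≡ 1 mod 8 ⇒ (2|17)^4 = +1]
  = 1    [(1|17) = 1]
Product: (1)·(1) = 1.

1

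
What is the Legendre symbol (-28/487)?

Reduce the numerator: -28 ≡ 459 (mod 487), so (-28/487) = (459/487).
Both 459 ≡ 3 and 487 ≡ 3 (mod 4), so reciprocity gives (459/487) = -(487/459). Reduce: 487 ≡ 28 (mod 459). Now have -(28/459).
Factor out 2: 28 = 2^2·7. Since 459 ≡ 3 (mod 8), (2/459) = -1, and (2/459)^2 = +1. Now have -(7/459).
Both 7 ≡ 3 and 459 ≡ 3 (mod 4), so reciprocity gives (7/459) = -(459/7). Reduce: 459 ≡ 4 (mod 7). Now have (4/7).
Factor out 2: 4 = 2^2. Since 7 ≡ 7 (mod 8), (2/7) = +1, and (2/7)^2 = +1. Now have (1/7).
(1/7) = 1. Collecting the sign factors: 1.

1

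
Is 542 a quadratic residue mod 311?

(542/311)
  = (231/311)    [542 ≡ 231 mod 311]
  = -(311/231)    [QR: both ≡ 3 mod 4, sign flips]
  = -(80/231)    [311 ≡ 80 mod 231]
  = -(5/231)    [231 ≡ 7 mod 8 ⇒ (2/231)^4 = +1]
  = -(231/5)    [QR: 5 ≡ 1 mod 4, sign kept]
  = -(1/5)    [231 ≡ 1 mod 5]
  = -1    [(1/5) = 1]
The Legendre symbol is -1, so x^2 ≡ 542 (mod 311) has no solution.

no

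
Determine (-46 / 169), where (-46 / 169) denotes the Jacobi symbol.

(-46 / 169)
  = (123 / 169)    [-46 ≡ 123 mod 169]
  = (169 / 123)    [QR: 169 ≡ 1 mod 4, sign kept]
  = (46 / 123)    [169 ≡ 46 mod 123]
  = -(23 / 123)    [123 ≡ 3 mod 8 ⇒ (2 / 123) = -1]
  = (123 / 23)    [QR: both ≡ 3 mod 4, sign flips]
  = (8 / 23)    [123 ≡ 8 mod 23]
  = (1 / 23)    [23 ≡ 7 mod 8 ⇒ (2 / 23)^3 = +1]
  = 1    [(1 / 23) = 1]

1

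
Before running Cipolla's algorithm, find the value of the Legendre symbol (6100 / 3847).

(6100 / 3847)
  = (2253 / 3847)    [6100 ≡ 2253 mod 3847]
  = (3847 / 2253)    [QR: 2253 ≡ 1 mod 4, sign kept]
  = (1594 / 2253)    [3847 ≡ 1594 mod 2253]
  = -(797 / 2253)    [2253 ≡ 5 mod 8 ⇒ (2 / 2253) = -1]
  = -(2253 / 797)    [QR: 797 ≡ 1 mod 4, sign kept]
  = -(659 / 797)    [2253 ≡ 659 mod 797]
  = -(797 / 659)    [QR: 797 ≡ 1 mod 4, sign kept]
  = -(138 / 659)    [797 ≡ 138 mod 659]
  = (69 / 659)    [659 ≡ 3 mod 8 ⇒ (2 / 659) = -1]
  = (659 / 69)    [QR: 69 ≡ 1 mod 4, sign kept]
  = (38 / 69)    [659 ≡ 38 mod 69]
  = -(19 / 69)    [69 ≡ 5 mod 8 ⇒ (2 / 69) = -1]
  = -(69 / 19)    [QR: 69 ≡ 1 mod 4, sign kept]
  = -(12 / 19)    [69 ≡ 12 mod 19]
  = -(3 / 19)    [19 ≡ 3 mod 8 ⇒ (2 / 19)^2 = +1]
  = (19 / 3)    [QR: both ≡ 3 mod 4, sign flips]
  = (1 / 3)    [19 ≡ 1 mod 3]
  = 1    [(1 / 3) = 1]

1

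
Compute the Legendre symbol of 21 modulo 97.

-1

(21|97)
  = (97|21)    [QR: 21 ≡ 1 mod 4, sign kept]
  = (13|21)    [97 ≡ 13 mod 21]
  = (21|13)    [QR: 13 ≡ 1 mod 4, sign kept]
  = (8|13)    [21 ≡ 8 mod 13]
  = -(1|13)    [13 ≡ 5 mod 8 ⇒ (2|13)^3 = -1]
  = -1    [(1|13) = 1]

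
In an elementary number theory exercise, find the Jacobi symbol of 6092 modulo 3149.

(6092 / 3149)
  = (2943 / 3149)    [6092 ≡ 2943 mod 3149]
  = (3149 / 2943)    [QR: 3149 ≡ 1 mod 4, sign kept]
  = (206 / 2943)    [3149 ≡ 206 mod 2943]
  = (103 / 2943)    [2943 ≡ 7 mod 8 ⇒ (2 / 2943) = +1]
  = -(2943 / 103)    [QR: both ≡ 3 mod 4, sign flips]
  = -(59 / 103)    [2943 ≡ 59 mod 103]
  = (103 / 59)    [QR: both ≡ 3 mod 4, sign flips]
  = (44 / 59)    [103 ≡ 44 mod 59]
  = (11 / 59)    [59 ≡ 3 mod 8 ⇒ (2 / 59)^2 = +1]
  = -(59 / 11)    [QR: both ≡ 3 mod 4, sign flips]
  = -(4 / 11)    [59 ≡ 4 mod 11]
  = -(1 / 11)    [11 ≡ 3 mod 8 ⇒ (2 / 11)^2 = +1]
  = -1    [(1 / 11) = 1]

-1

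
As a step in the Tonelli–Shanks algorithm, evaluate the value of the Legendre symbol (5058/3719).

Reduce the numerator: 5058 ≡ 1339 (mod 3719), so (5058/3719) = (1339/3719).
Both 1339 ≡ 3 and 3719 ≡ 3 (mod 4), so reciprocity gives (1339/3719) = -(3719/1339). Reduce: 3719 ≡ 1041 (mod 1339). Now have -(1041/1339).
1041 ≡ 1 (mod 4), so quadratic reciprocity gives (1041/1339) = (1339/1041). Reduce: 1339 ≡ 298 (mod 1041). Now have -(298/1041).
Factor out 2: 298 = 2·149. Since 1041 ≡ 1 (mod 8), (2/1041) = +1. Now have -(149/1041).
149 ≡ 1 (mod 4), so quadratic reciprocity gives (149/1041) = (1041/149). Reduce: 1041 ≡ 147 (mod 149). Now have -(147/149).
149 ≡ 1 (mod 4), so quadratic reciprocity gives (147/149) = (149/147). Reduce: 149 ≡ 2 (mod 147). Now have -(2/147).
Factor out 2: 2 = 2. Since 147 ≡ 3 (mod 8), (2/147) = -1. Now have (1/147).
(1/147) = 1. Collecting the sign factors: 1.

1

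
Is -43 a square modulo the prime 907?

Pull out -1: (-43/907) = (-1/907)·(43/907). Since 907 ≡ 3 (mod 4), (-1/907) = -1. Now have -(43/907).
Both 43 ≡ 3 and 907 ≡ 3 (mod 4), so reciprocity gives (43/907) = -(907/43). Reduce: 907 ≡ 4 (mod 43). Now have (4/43).
Factor out 2: 4 = 2^2. Since 43 ≡ 3 (mod 8), (2/43) = -1, and (2/43)^2 = +1. Now have (1/43).
(1/43) = 1. Collecting the sign factors: 1.
(-43/907) = 1, and 907 is prime, so -43 is a quadratic residue mod 907.

yes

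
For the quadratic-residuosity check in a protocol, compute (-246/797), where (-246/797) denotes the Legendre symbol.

Reduce the numerator: -246 ≡ 551 (mod 797), so (-246/797) = (551/797).
797 ≡ 1 (mod 4), so quadratic reciprocity gives (551/797) = (797/551). Reduce: 797 ≡ 246 (mod 551). Now have (246/551).
Factor out 2: 246 = 2·123. Since 551 ≡ 7 (mod 8), (2/551) = +1. Now have (123/551).
Both 123 ≡ 3 and 551 ≡ 3 (mod 4), so reciprocity gives (123/551) = -(551/123). Reduce: 551 ≡ 59 (mod 123). Now have -(59/123).
Both 59 ≡ 3 and 123 ≡ 3 (mod 4), so reciprocity gives (59/123) = -(123/59). Reduce: 123 ≡ 5 (mod 59). Now have (5/59).
5 ≡ 1 (mod 4), so quadratic reciprocity gives (5/59) = (59/5). Reduce: 59 ≡ 4 (mod 5). Now have (4/5).
Factor out 2: 4 = 2^2. Since 5 ≡ 5 (mod 8), (2/5) = -1, and (2/5)^2 = +1. Now have (1/5).
(1/5) = 1. Collecting the sign factors: 1.

1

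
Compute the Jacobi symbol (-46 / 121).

1

(-46 / 121)
  = (75 / 121)    [-46 ≡ 75 mod 121]
  = (121 / 75)    [QR: 121 ≡ 1 mod 4, sign kept]
  = (46 / 75)    [121 ≡ 46 mod 75]
  = -(23 / 75)    [75 ≡ 3 mod 8 ⇒ (2 / 75) = -1]
  = (75 / 23)    [QR: both ≡ 3 mod 4, sign flips]
  = (6 / 23)    [75 ≡ 6 mod 23]
  = (3 / 23)    [23 ≡ 7 mod 8 ⇒ (2 / 23) = +1]
  = -(23 / 3)    [QR: both ≡ 3 mod 4, sign flips]
  = -(2 / 3)    [23 ≡ 2 mod 3]
  = (1 / 3)    [3 ≡ 3 mod 8 ⇒ (2 / 3) = -1]
  = 1    [(1 / 3) = 1]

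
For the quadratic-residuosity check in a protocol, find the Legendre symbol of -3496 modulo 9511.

-1

(-3496 / 9511)
  = (6015 / 9511)    [-3496 ≡ 6015 mod 9511]
  = -(9511 / 6015)    [QR: both ≡ 3 mod 4, sign flips]
  = -(3496 / 6015)    [9511 ≡ 3496 mod 6015]
  = -(437 / 6015)    [6015 ≡ 7 mod 8 ⇒ (2 / 6015)^3 = +1]
  = -(6015 / 437)    [QR: 437 ≡ 1 mod 4, sign kept]
  = -(334 / 437)    [6015 ≡ 334 mod 437]
  = (167 / 437)    [437 ≡ 5 mod 8 ⇒ (2 / 437) = -1]
  = (437 / 167)    [QR: 437 ≡ 1 mod 4, sign kept]
  = (103 / 167)    [437 ≡ 103 mod 167]
  = -(167 / 103)    [QR: both ≡ 3 mod 4, sign flips]
  = -(64 / 103)    [167 ≡ 64 mod 103]
  = -(1 / 103)    [103 ≡ 7 mod 8 ⇒ (2 / 103)^6 = +1]
  = -1    [(1 / 103) = 1]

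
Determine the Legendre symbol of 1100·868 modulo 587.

By multiplicativity, (1100·868/587) = (1100/587)·(868/587).
First factor (1100/587):
Reduce the numerator: 1100 ≡ 513 (mod 587), so (1100/587) = (513/587).
513 ≡ 1 (mod 4), so quadratic reciprocity gives (513/587) = (587/513). Reduce: 587 ≡ 74 (mod 513). Now have (74/513).
Factor out 2: 74 = 2·37. Since 513 ≡ 1 (mod 8), (2/513) = +1. Now have (37/513).
37 ≡ 1 (mod 4), so quadratic reciprocity gives (37/513) = (513/37). Reduce: 513 ≡ 32 (mod 37). Now have (32/37).
Factor out 2: 32 = 2^5. Since 37 ≡ 5 (mod 8), (2/37) = -1, and (2/37)^5 = -1. Now have -(1/37).
(1/37) = 1. Collecting the sign factors: -1.
Second factor (868/587):
Reduce the numerator: 868 ≡ 281 (mod 587), so (868/587) = (281/587).
281 ≡ 1 (mod 4), so quadratic reciprocity gives (281/587) = (587/281). Reduce: 587 ≡ 25 (mod 281). Now have (25/281).
25 ≡ 1 (mod 4), so quadratic reciprocity gives (25/281) = (281/25). Reduce: 281 ≡ 6 (mod 25). Now have (6/25).
Factor out 2: 6 = 2·3. Since 25 ≡ 1 (mod 8), (2/25) = +1. Now have (3/25).
25 ≡ 1 (mod 4), so quadratic reciprocity gives (3/25) = (25/3). Reduce: 25 ≡ 1 (mod 3). Now have (1/3).
(1/3) = 1. Collecting the sign factors: 1.
Product: (-1)·(1) = -1.

-1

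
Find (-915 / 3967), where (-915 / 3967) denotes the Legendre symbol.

1

Reduce the numerator: -915 ≡ 3052 (mod 3967), so (-915 / 3967) = (3052 / 3967).
Factor out 2: 3052 = 2^2·763. Since 3967 ≡ 7 (mod 8), (2 / 3967) = +1, and (2 / 3967)^2 = +1. Now have (763 / 3967).
Both 763 ≡ 3 and 3967 ≡ 3 (mod 4), so reciprocity gives (763 / 3967) = -(3967 / 763). Reduce: 3967 ≡ 152 (mod 763). Now have -(152 / 763).
Factor out 2: 152 = 2^3·19. Since 763 ≡ 3 (mod 8), (2 / 763) = -1, and (2 / 763)^3 = -1. Now have (19 / 763).
Both 19 ≡ 3 and 763 ≡ 3 (mod 4), so reciprocity gives (19 / 763) = -(763 / 19). Reduce: 763 ≡ 3 (mod 19). Now have -(3 / 19).
Both 3 ≡ 3 and 19 ≡ 3 (mod 4), so reciprocity gives (3 / 19) = -(19 / 3). Reduce: 19 ≡ 1 (mod 3). Now have (1 / 3).
(1 / 3) = 1. Collecting the sign factors: 1.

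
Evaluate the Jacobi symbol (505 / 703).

505 ≡ 1 (mod 4), so quadratic reciprocity gives (505 / 703) = (703 / 505). Reduce: 703 ≡ 198 (mod 505). Now have (198 / 505).
Factor out 2: 198 = 2·99. Since 505 ≡ 1 (mod 8), (2 / 505) = +1. Now have (99 / 505).
505 ≡ 1 (mod 4), so quadratic reciprocity gives (99 / 505) = (505 / 99). Reduce: 505 ≡ 10 (mod 99). Now have (10 / 99).
Factor out 2: 10 = 2·5. Since 99 ≡ 3 (mod 8), (2 / 99) = -1. Now have -(5 / 99).
5 ≡ 1 (mod 4), so quadratic reciprocity gives (5 / 99) = (99 / 5). Reduce: 99 ≡ 4 (mod 5). Now have -(4 / 5).
Factor out 2: 4 = 2^2. Since 5 ≡ 5 (mod 8), (2 / 5) = -1, and (2 / 5)^2 = +1. Now have -(1 / 5).
(1 / 5) = 1. Collecting the sign factors: -1.

-1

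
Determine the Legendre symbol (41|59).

1

(41|59)
  = (59|41)    [QR: 41 ≡ 1 mod 4, sign kept]
  = (18|41)    [59 ≡ 18 mod 41]
  = (9|41)    [41 ≡ 1 mod 8 ⇒ (2|41) = +1]
  = (41|9)    [QR: 9 ≡ 1 mod 4, sign kept]
  = (5|9)    [41 ≡ 5 mod 9]
  = (9|5)    [QR: 5 ≡ 1 mod 4, sign kept]
  = (4|5)    [9 ≡ 4 mod 5]
  = (1|5)    [5 ≡ 5 mod 8 ⇒ (2|5)^2 = +1]
  = 1    [(1|5) = 1]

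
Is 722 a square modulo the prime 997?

Factor out 2: 722 = 2·361. Since 997 ≡ 5 (mod 8), (2/997) = -1. Now have -(361/997).
361 ≡ 1 (mod 4), so quadratic reciprocity gives (361/997) = (997/361). Reduce: 997 ≡ 275 (mod 361). Now have -(275/361).
361 ≡ 1 (mod 4), so quadratic reciprocity gives (275/361) = (361/275). Reduce: 361 ≡ 86 (mod 275). Now have -(86/275).
Factor out 2: 86 = 2·43. Since 275 ≡ 3 (mod 8), (2/275) = -1. Now have (43/275).
Both 43 ≡ 3 and 275 ≡ 3 (mod 4), so reciprocity gives (43/275) = -(275/43). Reduce: 275 ≡ 17 (mod 43). Now have -(17/43).
17 ≡ 1 (mod 4), so quadratic reciprocity gives (17/43) = (43/17). Reduce: 43 ≡ 9 (mod 17). Now have -(9/17).
9 ≡ 1 (mod 4), so quadratic reciprocity gives (9/17) = (17/9). Reduce: 17 ≡ 8 (mod 9). Now have -(8/9).
Factor out 2: 8 = 2^3. Since 9 ≡ 1 (mod 8), (2/9) = +1, and (2/9)^3 = +1. Now have -(1/9).
(1/9) = 1. Collecting the sign factors: -1.
(722/997) = -1, and 997 is prime, so 722 is not a quadratic residue mod 997.

no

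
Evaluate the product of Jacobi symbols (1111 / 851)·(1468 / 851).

By multiplicativity, (1111·1468 / 851) = (1111 / 851)·(1468 / 851).
First factor (1111 / 851):
(1111 / 851)
  = (260 / 851)    [1111 ≡ 260 mod 851]
  = (65 / 851)    [851 ≡ 3 mod 8 ⇒ (2 / 851)^2 = +1]
  = (851 / 65)    [QR: 65 ≡ 1 mod 4, sign kept]
  = (6 / 65)    [851 ≡ 6 mod 65]
  = (3 / 65)    [65 ≡ 1 mod 8 ⇒ (2 / 65) = +1]
  = (65 / 3)    [QR: 65 ≡ 1 mod 4, sign kept]
  = (2 / 3)    [65 ≡ 2 mod 3]
  = -(1 / 3)    [3 ≡ 3 mod 8 ⇒ (2 / 3) = -1]
  = -1    [(1 / 3) = 1]
Second factor (1468 / 851):
(1468 / 851)
  = (617 / 851)    [1468 ≡ 617 mod 851]
  = (851 / 617)    [QR: 617 ≡ 1 mod 4, sign kept]
  = (234 / 617)    [851 ≡ 234 mod 617]
  = (117 / 617)    [617 ≡ 1 mod 8 ⇒ (2 / 617) = +1]
  = (617 / 117)    [QR: 117 ≡ 1 mod 4, sign kept]
  = (32 / 117)    [617 ≡ 32 mod 117]
  = -(1 / 117)    [117 ≡ 5 mod 8 ⇒ (2 / 117)^5 = -1]
  = -1    [(1 / 117) = 1]
Product: (-1)·(-1) = 1.

1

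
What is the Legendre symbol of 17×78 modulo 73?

By multiplicativity, (17·78/73) = (17/73)·(78/73).
First factor (17/73):
17 ≡ 1 (mod 4), so quadratic reciprocity gives (17/73) = (73/17). Reduce: 73 ≡ 5 (mod 17). Now have (5/17).
5 ≡ 1 (mod 4), so quadratic reciprocity gives (5/17) = (17/5). Reduce: 17 ≡ 2 (mod 5). Now have (2/5).
Factor out 2: 2 = 2. Since 5 ≡ 5 (mod 8), (2/5) = -1. Now have -(1/5).
(1/5) = 1. Collecting the sign factors: -1.
Second factor (78/73):
Reduce the numerator: 78 ≡ 5 (mod 73), so (78/73) = (5/73).
5 ≡ 1 (mod 4), so quadratic reciprocity gives (5/73) = (73/5). Reduce: 73 ≡ 3 (mod 5). Now have (3/5).
5 ≡ 1 (mod 4), so quadratic reciprocity gives (3/5) = (5/3). Reduce: 5 ≡ 2 (mod 3). Now have (2/3).
Factor out 2: 2 = 2. Since 3 ≡ 3 (mod 8), (2/3) = -1. Now have -(1/3).
(1/3) = 1. Collecting the sign factors: -1.
Product: (-1)·(-1) = 1.

1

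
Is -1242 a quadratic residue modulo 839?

(-1242/839)
  = -(1242/839)    [839 ≡ 3 mod 4 ⇒ (-1/839) = -1]
  = -(403/839)    [1242 ≡ 403 mod 839]
  = (839/403)    [QR: both ≡ 3 mod 4, sign flips]
  = (33/403)    [839 ≡ 33 mod 403]
  = (403/33)    [QR: 33 ≡ 1 mod 4, sign kept]
  = (7/33)    [403 ≡ 7 mod 33]
  = (33/7)    [QR: 33 ≡ 1 mod 4, sign kept]
  = (5/7)    [33 ≡ 5 mod 7]
  = (7/5)    [QR: 5 ≡ 1 mod 4, sign kept]
  = (2/5)    [7 ≡ 2 mod 5]
  = -(1/5)    [5 ≡ 5 mod 8 ⇒ (2/5) = -1]
  = -1    [(1/5) = 1]
(-1242/839) = -1, and 839 is prime, so -1242 is not a quadratic residue mod 839.

no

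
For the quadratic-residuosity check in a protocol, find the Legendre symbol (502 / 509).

Factor out 2: 502 = 2·251. Since 509 ≡ 5 (mod 8), (2 / 509) = -1. Now have -(251 / 509).
509 ≡ 1 (mod 4), so quadratic reciprocity gives (251 / 509) = (509 / 251). Reduce: 509 ≡ 7 (mod 251). Now have -(7 / 251).
Both 7 ≡ 3 and 251 ≡ 3 (mod 4), so reciprocity gives (7 / 251) = -(251 / 7). Reduce: 251 ≡ 6 (mod 7). Now have (6 / 7).
Factor out 2: 6 = 2·3. Since 7 ≡ 7 (mod 8), (2 / 7) = +1. Now have (3 / 7).
Both 3 ≡ 3 and 7 ≡ 3 (mod 4), so reciprocity gives (3 / 7) = -(7 / 3). Reduce: 7 ≡ 1 (mod 3). Now have -(1 / 3).
(1 / 3) = 1. Collecting the sign factors: -1.

-1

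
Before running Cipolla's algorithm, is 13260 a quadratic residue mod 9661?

Reduce the numerator: 13260 ≡ 3599 (mod 9661), so (13260|9661) = (3599|9661).
9661 ≡ 1 (mod 4), so quadratic reciprocity gives (3599|9661) = (9661|3599). Reduce: 9661 ≡ 2463 (mod 3599). Now have (2463|3599).
Both 2463 ≡ 3 and 3599 ≡ 3 (mod 4), so reciprocity gives (2463|3599) = -(3599|2463). Reduce: 3599 ≡ 1136 (mod 2463). Now have -(1136|2463).
Factor out 2: 1136 = 2^4·71. Since 2463 ≡ 7 (mod 8), (2|2463) = +1, and (2|2463)^4 = +1. Now have -(71|2463).
Both 71 ≡ 3 and 2463 ≡ 3 (mod 4), so reciprocity gives (71|2463) = -(2463|71). Reduce: 2463 ≡ 49 (mod 71). Now have (49|71).
49 ≡ 1 (mod 4), so quadratic reciprocity gives (49|71) = (71|49). Reduce: 71 ≡ 22 (mod 49). Now have (22|49).
Factor out 2: 22 = 2·11. Since 49 ≡ 1 (mod 8), (2|49) = +1. Now have (11|49).
49 ≡ 1 (mod 4), so quadratic reciprocity gives (11|49) = (49|11). Reduce: 49 ≡ 5 (mod 11). Now have (5|11).
5 ≡ 1 (mod 4), so quadratic reciprocity gives (5|11) = (11|5). Reduce: 11 ≡ 1 (mod 5). Now have (1|5).
(1|5) = 1. Collecting the sign factors: 1.
(13260|9661) = 1, and 9661 is prime, so 13260 is a quadratic residue mod 9661.

yes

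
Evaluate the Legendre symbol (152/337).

-1

Factor out 2: 152 = 2^3·19. Since 337 ≡ 1 (mod 8), (2/337) = +1, and (2/337)^3 = +1. Now have (19/337).
337 ≡ 1 (mod 4), so quadratic reciprocity gives (19/337) = (337/19). Reduce: 337 ≡ 14 (mod 19). Now have (14/19).
Factor out 2: 14 = 2·7. Since 19 ≡ 3 (mod 8), (2/19) = -1. Now have -(7/19).
Both 7 ≡ 3 and 19 ≡ 3 (mod 4), so reciprocity gives (7/19) = -(19/7). Reduce: 19 ≡ 5 (mod 7). Now have (5/7).
5 ≡ 1 (mod 4), so quadratic reciprocity gives (5/7) = (7/5). Reduce: 7 ≡ 2 (mod 5). Now have (2/5).
Factor out 2: 2 = 2. Since 5 ≡ 5 (mod 8), (2/5) = -1. Now have -(1/5).
(1/5) = 1. Collecting the sign factors: -1.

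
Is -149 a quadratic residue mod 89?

(-149|89)
  = (29|89)    [-149 ≡ 29 mod 89]
  = (89|29)    [QR: 29 ≡ 1 mod 4, sign kept]
  = (2|29)    [89 ≡ 2 mod 29]
  = -(1|29)    [29 ≡ 5 mod 8 ⇒ (2|29) = -1]
  = -1    [(1|29) = 1]
The Legendre symbol is -1, so x^2 ≡ -149 (mod 89) has no solution.

no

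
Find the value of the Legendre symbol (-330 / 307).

(-330 / 307)
  = (284 / 307)    [-330 ≡ 284 mod 307]
  = (71 / 307)    [307 ≡ 3 mod 8 ⇒ (2 / 307)^2 = +1]
  = -(307 / 71)    [QR: both ≡ 3 mod 4, sign flips]
  = -(23 / 71)    [307 ≡ 23 mod 71]
  = (71 / 23)    [QR: both ≡ 3 mod 4, sign flips]
  = (2 / 23)    [71 ≡ 2 mod 23]
  = (1 / 23)    [23 ≡ 7 mod 8 ⇒ (2 / 23) = +1]
  = 1    [(1 / 23) = 1]

1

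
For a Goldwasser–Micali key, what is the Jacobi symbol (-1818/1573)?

-1

(-1818/1573)
  = (1328/1573)    [-1818 ≡ 1328 mod 1573]
  = (83/1573)    [1573 ≡ 5 mod 8 ⇒ (2/1573)^4 = +1]
  = (1573/83)    [QR: 1573 ≡ 1 mod 4, sign kept]
  = (79/83)    [1573 ≡ 79 mod 83]
  = -(83/79)    [QR: both ≡ 3 mod 4, sign flips]
  = -(4/79)    [83 ≡ 4 mod 79]
  = -(1/79)    [79 ≡ 7 mod 8 ⇒ (2/79)^2 = +1]
  = -1    [(1/79) = 1]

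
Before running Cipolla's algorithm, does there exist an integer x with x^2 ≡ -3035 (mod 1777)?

yes

(-3035|1777)
  = (3035|1777)    [1777 ≡ 1 mod 4 ⇒ (-1|1777) = +1]
  = (1258|1777)    [3035 ≡ 1258 mod 1777]
  = (629|1777)    [1777 ≡ 1 mod 8 ⇒ (2|1777) = +1]
  = (1777|629)    [QR: 629 ≡ 1 mod 4, sign kept]
  = (519|629)    [1777 ≡ 519 mod 629]
  = (629|519)    [QR: 629 ≡ 1 mod 4, sign kept]
  = (110|519)    [629 ≡ 110 mod 519]
  = (55|519)    [519 ≡ 7 mod 8 ⇒ (2|519) = +1]
  = -(519|55)    [QR: both ≡ 3 mod 4, sign flips]
  = -(24|55)    [519 ≡ 24 mod 55]
  = -(3|55)    [55 ≡ 7 mod 8 ⇒ (2|55)^3 = +1]
  = (55|3)    [QR: both ≡ 3 mod 4, sign flips]
  = (1|3)    [55 ≡ 1 mod 3]
  = 1    [(1|3) = 1]
The Legendre symbol is 1, so x^2 ≡ -3035 (mod 1777) has solution.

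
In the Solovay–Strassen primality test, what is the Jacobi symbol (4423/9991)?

-1

Both 4423 ≡ 3 and 9991 ≡ 3 (mod 4), so reciprocity gives (4423/9991) = -(9991/4423). Reduce: 9991 ≡ 1145 (mod 4423). Now have -(1145/4423).
1145 ≡ 1 (mod 4), so quadratic reciprocity gives (1145/4423) = (4423/1145). Reduce: 4423 ≡ 988 (mod 1145). Now have -(988/1145).
Factor out 2: 988 = 2^2·247. Since 1145 ≡ 1 (mod 8), (2/1145) = +1, and (2/1145)^2 = +1. Now have -(247/1145).
1145 ≡ 1 (mod 4), so quadratic reciprocity gives (247/1145) = (1145/247). Reduce: 1145 ≡ 157 (mod 247). Now have -(157/247).
157 ≡ 1 (mod 4), so quadratic reciprocity gives (157/247) = (247/157). Reduce: 247 ≡ 90 (mod 157). Now have -(90/157).
Factor out 2: 90 = 2·45. Since 157 ≡ 5 (mod 8), (2/157) = -1. Now have (45/157).
45 ≡ 1 (mod 4), so quadratic reciprocity gives (45/157) = (157/45). Reduce: 157 ≡ 22 (mod 45). Now have (22/45).
Factor out 2: 22 = 2·11. Since 45 ≡ 5 (mod 8), (2/45) = -1. Now have -(11/45).
45 ≡ 1 (mod 4), so quadratic reciprocity gives (11/45) = (45/11). Reduce: 45 ≡ 1 (mod 11). Now have -(1/11).
(1/11) = 1. Collecting the sign factors: -1.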